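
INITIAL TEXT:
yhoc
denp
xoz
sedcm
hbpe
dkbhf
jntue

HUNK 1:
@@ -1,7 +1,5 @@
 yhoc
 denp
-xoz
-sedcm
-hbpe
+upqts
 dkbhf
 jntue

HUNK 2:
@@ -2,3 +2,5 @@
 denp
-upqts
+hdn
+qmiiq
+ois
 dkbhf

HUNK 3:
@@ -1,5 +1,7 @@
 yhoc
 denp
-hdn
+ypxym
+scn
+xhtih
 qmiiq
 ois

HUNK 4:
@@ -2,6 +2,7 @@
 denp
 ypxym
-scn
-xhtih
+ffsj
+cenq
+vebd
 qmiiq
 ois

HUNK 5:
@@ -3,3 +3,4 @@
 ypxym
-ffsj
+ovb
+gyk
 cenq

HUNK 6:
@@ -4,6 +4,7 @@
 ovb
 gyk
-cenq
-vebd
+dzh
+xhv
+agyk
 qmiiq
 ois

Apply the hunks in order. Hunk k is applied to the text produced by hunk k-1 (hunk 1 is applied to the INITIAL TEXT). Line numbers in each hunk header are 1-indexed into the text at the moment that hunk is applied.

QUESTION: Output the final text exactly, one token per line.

Answer: yhoc
denp
ypxym
ovb
gyk
dzh
xhv
agyk
qmiiq
ois
dkbhf
jntue

Derivation:
Hunk 1: at line 1 remove [xoz,sedcm,hbpe] add [upqts] -> 5 lines: yhoc denp upqts dkbhf jntue
Hunk 2: at line 2 remove [upqts] add [hdn,qmiiq,ois] -> 7 lines: yhoc denp hdn qmiiq ois dkbhf jntue
Hunk 3: at line 1 remove [hdn] add [ypxym,scn,xhtih] -> 9 lines: yhoc denp ypxym scn xhtih qmiiq ois dkbhf jntue
Hunk 4: at line 2 remove [scn,xhtih] add [ffsj,cenq,vebd] -> 10 lines: yhoc denp ypxym ffsj cenq vebd qmiiq ois dkbhf jntue
Hunk 5: at line 3 remove [ffsj] add [ovb,gyk] -> 11 lines: yhoc denp ypxym ovb gyk cenq vebd qmiiq ois dkbhf jntue
Hunk 6: at line 4 remove [cenq,vebd] add [dzh,xhv,agyk] -> 12 lines: yhoc denp ypxym ovb gyk dzh xhv agyk qmiiq ois dkbhf jntue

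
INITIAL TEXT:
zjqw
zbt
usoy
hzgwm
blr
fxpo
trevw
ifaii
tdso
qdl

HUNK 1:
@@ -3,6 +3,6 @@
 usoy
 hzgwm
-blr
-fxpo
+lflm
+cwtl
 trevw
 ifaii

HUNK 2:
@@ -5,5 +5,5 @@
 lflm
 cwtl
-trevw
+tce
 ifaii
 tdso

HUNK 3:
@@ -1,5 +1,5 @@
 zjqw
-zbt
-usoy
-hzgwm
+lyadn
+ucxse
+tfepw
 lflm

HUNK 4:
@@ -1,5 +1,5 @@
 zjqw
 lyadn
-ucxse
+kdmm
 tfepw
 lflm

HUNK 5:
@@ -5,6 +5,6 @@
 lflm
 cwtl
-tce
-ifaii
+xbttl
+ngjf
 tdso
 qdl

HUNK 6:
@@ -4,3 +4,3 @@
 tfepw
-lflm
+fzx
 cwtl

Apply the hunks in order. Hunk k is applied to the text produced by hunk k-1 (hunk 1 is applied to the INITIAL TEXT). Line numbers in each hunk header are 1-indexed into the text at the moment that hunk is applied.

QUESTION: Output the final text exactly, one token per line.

Hunk 1: at line 3 remove [blr,fxpo] add [lflm,cwtl] -> 10 lines: zjqw zbt usoy hzgwm lflm cwtl trevw ifaii tdso qdl
Hunk 2: at line 5 remove [trevw] add [tce] -> 10 lines: zjqw zbt usoy hzgwm lflm cwtl tce ifaii tdso qdl
Hunk 3: at line 1 remove [zbt,usoy,hzgwm] add [lyadn,ucxse,tfepw] -> 10 lines: zjqw lyadn ucxse tfepw lflm cwtl tce ifaii tdso qdl
Hunk 4: at line 1 remove [ucxse] add [kdmm] -> 10 lines: zjqw lyadn kdmm tfepw lflm cwtl tce ifaii tdso qdl
Hunk 5: at line 5 remove [tce,ifaii] add [xbttl,ngjf] -> 10 lines: zjqw lyadn kdmm tfepw lflm cwtl xbttl ngjf tdso qdl
Hunk 6: at line 4 remove [lflm] add [fzx] -> 10 lines: zjqw lyadn kdmm tfepw fzx cwtl xbttl ngjf tdso qdl

Answer: zjqw
lyadn
kdmm
tfepw
fzx
cwtl
xbttl
ngjf
tdso
qdl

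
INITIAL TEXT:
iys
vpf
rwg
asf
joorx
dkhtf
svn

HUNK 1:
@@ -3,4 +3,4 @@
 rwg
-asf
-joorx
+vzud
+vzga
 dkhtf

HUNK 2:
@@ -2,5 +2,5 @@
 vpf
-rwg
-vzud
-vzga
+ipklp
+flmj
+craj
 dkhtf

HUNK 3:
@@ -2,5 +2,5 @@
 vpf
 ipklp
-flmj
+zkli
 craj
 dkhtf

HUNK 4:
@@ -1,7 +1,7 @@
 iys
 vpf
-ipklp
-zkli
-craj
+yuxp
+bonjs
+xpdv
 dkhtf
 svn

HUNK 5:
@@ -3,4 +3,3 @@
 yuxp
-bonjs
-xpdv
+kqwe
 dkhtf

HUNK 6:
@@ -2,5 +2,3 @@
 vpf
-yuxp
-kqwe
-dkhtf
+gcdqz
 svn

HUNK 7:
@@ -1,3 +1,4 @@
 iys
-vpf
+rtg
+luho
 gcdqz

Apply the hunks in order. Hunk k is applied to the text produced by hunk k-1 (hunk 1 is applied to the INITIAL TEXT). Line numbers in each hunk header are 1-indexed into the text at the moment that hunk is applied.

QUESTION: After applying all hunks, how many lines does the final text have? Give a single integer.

Answer: 5

Derivation:
Hunk 1: at line 3 remove [asf,joorx] add [vzud,vzga] -> 7 lines: iys vpf rwg vzud vzga dkhtf svn
Hunk 2: at line 2 remove [rwg,vzud,vzga] add [ipklp,flmj,craj] -> 7 lines: iys vpf ipklp flmj craj dkhtf svn
Hunk 3: at line 2 remove [flmj] add [zkli] -> 7 lines: iys vpf ipklp zkli craj dkhtf svn
Hunk 4: at line 1 remove [ipklp,zkli,craj] add [yuxp,bonjs,xpdv] -> 7 lines: iys vpf yuxp bonjs xpdv dkhtf svn
Hunk 5: at line 3 remove [bonjs,xpdv] add [kqwe] -> 6 lines: iys vpf yuxp kqwe dkhtf svn
Hunk 6: at line 2 remove [yuxp,kqwe,dkhtf] add [gcdqz] -> 4 lines: iys vpf gcdqz svn
Hunk 7: at line 1 remove [vpf] add [rtg,luho] -> 5 lines: iys rtg luho gcdqz svn
Final line count: 5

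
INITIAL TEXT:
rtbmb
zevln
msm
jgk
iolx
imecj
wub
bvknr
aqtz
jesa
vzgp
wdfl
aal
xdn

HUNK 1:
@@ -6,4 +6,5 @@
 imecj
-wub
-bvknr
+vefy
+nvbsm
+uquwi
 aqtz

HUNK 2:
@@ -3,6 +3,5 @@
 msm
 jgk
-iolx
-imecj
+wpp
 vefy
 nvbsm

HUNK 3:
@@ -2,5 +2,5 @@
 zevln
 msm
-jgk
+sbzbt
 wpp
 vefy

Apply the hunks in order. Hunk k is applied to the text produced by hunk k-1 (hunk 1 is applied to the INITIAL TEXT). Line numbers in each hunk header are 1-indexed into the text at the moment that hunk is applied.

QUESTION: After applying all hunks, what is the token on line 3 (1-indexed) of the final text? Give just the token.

Answer: msm

Derivation:
Hunk 1: at line 6 remove [wub,bvknr] add [vefy,nvbsm,uquwi] -> 15 lines: rtbmb zevln msm jgk iolx imecj vefy nvbsm uquwi aqtz jesa vzgp wdfl aal xdn
Hunk 2: at line 3 remove [iolx,imecj] add [wpp] -> 14 lines: rtbmb zevln msm jgk wpp vefy nvbsm uquwi aqtz jesa vzgp wdfl aal xdn
Hunk 3: at line 2 remove [jgk] add [sbzbt] -> 14 lines: rtbmb zevln msm sbzbt wpp vefy nvbsm uquwi aqtz jesa vzgp wdfl aal xdn
Final line 3: msm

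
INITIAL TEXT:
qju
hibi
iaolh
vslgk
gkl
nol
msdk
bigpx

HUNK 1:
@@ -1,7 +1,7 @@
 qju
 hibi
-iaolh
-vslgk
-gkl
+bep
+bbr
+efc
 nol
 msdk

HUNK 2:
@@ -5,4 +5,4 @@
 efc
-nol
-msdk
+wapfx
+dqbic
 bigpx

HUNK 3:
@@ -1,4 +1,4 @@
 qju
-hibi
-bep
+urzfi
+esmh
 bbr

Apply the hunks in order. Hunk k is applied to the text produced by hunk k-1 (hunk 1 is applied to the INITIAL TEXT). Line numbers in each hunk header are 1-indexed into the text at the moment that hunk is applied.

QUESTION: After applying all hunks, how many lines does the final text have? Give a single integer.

Hunk 1: at line 1 remove [iaolh,vslgk,gkl] add [bep,bbr,efc] -> 8 lines: qju hibi bep bbr efc nol msdk bigpx
Hunk 2: at line 5 remove [nol,msdk] add [wapfx,dqbic] -> 8 lines: qju hibi bep bbr efc wapfx dqbic bigpx
Hunk 3: at line 1 remove [hibi,bep] add [urzfi,esmh] -> 8 lines: qju urzfi esmh bbr efc wapfx dqbic bigpx
Final line count: 8

Answer: 8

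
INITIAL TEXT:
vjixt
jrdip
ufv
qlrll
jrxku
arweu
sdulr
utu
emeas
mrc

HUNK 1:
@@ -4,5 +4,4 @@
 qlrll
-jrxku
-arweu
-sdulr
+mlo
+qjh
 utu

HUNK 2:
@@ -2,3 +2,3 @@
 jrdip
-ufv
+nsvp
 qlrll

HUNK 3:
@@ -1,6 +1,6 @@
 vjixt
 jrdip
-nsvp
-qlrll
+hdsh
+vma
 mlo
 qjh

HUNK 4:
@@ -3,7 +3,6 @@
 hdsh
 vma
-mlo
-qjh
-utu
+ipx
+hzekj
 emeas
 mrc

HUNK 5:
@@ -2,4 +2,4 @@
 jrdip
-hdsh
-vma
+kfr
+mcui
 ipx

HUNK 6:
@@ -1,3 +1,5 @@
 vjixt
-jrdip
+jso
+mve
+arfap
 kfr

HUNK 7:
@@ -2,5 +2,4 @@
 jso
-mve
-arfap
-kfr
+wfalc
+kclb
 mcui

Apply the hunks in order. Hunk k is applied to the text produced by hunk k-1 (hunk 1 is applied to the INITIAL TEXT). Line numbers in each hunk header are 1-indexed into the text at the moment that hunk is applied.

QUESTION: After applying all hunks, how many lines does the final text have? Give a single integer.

Answer: 9

Derivation:
Hunk 1: at line 4 remove [jrxku,arweu,sdulr] add [mlo,qjh] -> 9 lines: vjixt jrdip ufv qlrll mlo qjh utu emeas mrc
Hunk 2: at line 2 remove [ufv] add [nsvp] -> 9 lines: vjixt jrdip nsvp qlrll mlo qjh utu emeas mrc
Hunk 3: at line 1 remove [nsvp,qlrll] add [hdsh,vma] -> 9 lines: vjixt jrdip hdsh vma mlo qjh utu emeas mrc
Hunk 4: at line 3 remove [mlo,qjh,utu] add [ipx,hzekj] -> 8 lines: vjixt jrdip hdsh vma ipx hzekj emeas mrc
Hunk 5: at line 2 remove [hdsh,vma] add [kfr,mcui] -> 8 lines: vjixt jrdip kfr mcui ipx hzekj emeas mrc
Hunk 6: at line 1 remove [jrdip] add [jso,mve,arfap] -> 10 lines: vjixt jso mve arfap kfr mcui ipx hzekj emeas mrc
Hunk 7: at line 2 remove [mve,arfap,kfr] add [wfalc,kclb] -> 9 lines: vjixt jso wfalc kclb mcui ipx hzekj emeas mrc
Final line count: 9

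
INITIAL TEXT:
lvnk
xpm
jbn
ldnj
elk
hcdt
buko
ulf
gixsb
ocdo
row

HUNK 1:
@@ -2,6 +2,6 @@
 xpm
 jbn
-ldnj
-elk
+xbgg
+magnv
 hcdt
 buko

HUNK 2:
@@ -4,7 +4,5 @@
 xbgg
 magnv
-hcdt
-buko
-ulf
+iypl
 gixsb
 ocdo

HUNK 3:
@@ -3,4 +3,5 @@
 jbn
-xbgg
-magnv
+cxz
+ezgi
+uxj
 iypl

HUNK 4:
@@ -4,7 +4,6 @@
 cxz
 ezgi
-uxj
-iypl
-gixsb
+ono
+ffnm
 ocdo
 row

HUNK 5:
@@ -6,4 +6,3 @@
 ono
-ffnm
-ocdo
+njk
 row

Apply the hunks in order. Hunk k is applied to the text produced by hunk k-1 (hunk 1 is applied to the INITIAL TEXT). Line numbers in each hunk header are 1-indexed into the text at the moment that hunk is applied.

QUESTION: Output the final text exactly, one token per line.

Hunk 1: at line 2 remove [ldnj,elk] add [xbgg,magnv] -> 11 lines: lvnk xpm jbn xbgg magnv hcdt buko ulf gixsb ocdo row
Hunk 2: at line 4 remove [hcdt,buko,ulf] add [iypl] -> 9 lines: lvnk xpm jbn xbgg magnv iypl gixsb ocdo row
Hunk 3: at line 3 remove [xbgg,magnv] add [cxz,ezgi,uxj] -> 10 lines: lvnk xpm jbn cxz ezgi uxj iypl gixsb ocdo row
Hunk 4: at line 4 remove [uxj,iypl,gixsb] add [ono,ffnm] -> 9 lines: lvnk xpm jbn cxz ezgi ono ffnm ocdo row
Hunk 5: at line 6 remove [ffnm,ocdo] add [njk] -> 8 lines: lvnk xpm jbn cxz ezgi ono njk row

Answer: lvnk
xpm
jbn
cxz
ezgi
ono
njk
row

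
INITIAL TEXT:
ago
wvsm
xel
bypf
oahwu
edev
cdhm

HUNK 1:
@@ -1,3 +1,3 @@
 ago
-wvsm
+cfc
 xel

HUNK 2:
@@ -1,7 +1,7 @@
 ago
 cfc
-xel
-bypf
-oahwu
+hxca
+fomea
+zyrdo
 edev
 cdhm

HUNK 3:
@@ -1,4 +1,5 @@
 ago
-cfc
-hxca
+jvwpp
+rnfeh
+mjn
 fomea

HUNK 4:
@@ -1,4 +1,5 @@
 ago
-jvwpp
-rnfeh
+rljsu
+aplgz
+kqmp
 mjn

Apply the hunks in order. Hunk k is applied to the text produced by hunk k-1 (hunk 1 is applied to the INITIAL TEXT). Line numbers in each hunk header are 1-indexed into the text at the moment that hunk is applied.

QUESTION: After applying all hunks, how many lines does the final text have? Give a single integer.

Answer: 9

Derivation:
Hunk 1: at line 1 remove [wvsm] add [cfc] -> 7 lines: ago cfc xel bypf oahwu edev cdhm
Hunk 2: at line 1 remove [xel,bypf,oahwu] add [hxca,fomea,zyrdo] -> 7 lines: ago cfc hxca fomea zyrdo edev cdhm
Hunk 3: at line 1 remove [cfc,hxca] add [jvwpp,rnfeh,mjn] -> 8 lines: ago jvwpp rnfeh mjn fomea zyrdo edev cdhm
Hunk 4: at line 1 remove [jvwpp,rnfeh] add [rljsu,aplgz,kqmp] -> 9 lines: ago rljsu aplgz kqmp mjn fomea zyrdo edev cdhm
Final line count: 9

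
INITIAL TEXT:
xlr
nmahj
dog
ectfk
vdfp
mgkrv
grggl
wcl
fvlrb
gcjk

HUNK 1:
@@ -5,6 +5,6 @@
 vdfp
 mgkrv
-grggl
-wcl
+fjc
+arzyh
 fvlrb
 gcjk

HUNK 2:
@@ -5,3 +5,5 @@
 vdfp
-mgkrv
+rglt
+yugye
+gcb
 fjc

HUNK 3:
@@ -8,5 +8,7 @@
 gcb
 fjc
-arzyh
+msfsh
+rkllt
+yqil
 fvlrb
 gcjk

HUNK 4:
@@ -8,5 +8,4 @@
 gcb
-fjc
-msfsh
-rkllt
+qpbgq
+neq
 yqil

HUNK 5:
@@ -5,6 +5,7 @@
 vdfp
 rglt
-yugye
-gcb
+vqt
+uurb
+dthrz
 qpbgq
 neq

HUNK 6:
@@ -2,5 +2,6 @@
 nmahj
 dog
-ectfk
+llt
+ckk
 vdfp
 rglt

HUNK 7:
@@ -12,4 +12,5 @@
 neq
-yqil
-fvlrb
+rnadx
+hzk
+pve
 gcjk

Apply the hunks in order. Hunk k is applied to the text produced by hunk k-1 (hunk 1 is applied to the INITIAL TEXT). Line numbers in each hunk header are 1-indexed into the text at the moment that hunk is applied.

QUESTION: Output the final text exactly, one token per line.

Answer: xlr
nmahj
dog
llt
ckk
vdfp
rglt
vqt
uurb
dthrz
qpbgq
neq
rnadx
hzk
pve
gcjk

Derivation:
Hunk 1: at line 5 remove [grggl,wcl] add [fjc,arzyh] -> 10 lines: xlr nmahj dog ectfk vdfp mgkrv fjc arzyh fvlrb gcjk
Hunk 2: at line 5 remove [mgkrv] add [rglt,yugye,gcb] -> 12 lines: xlr nmahj dog ectfk vdfp rglt yugye gcb fjc arzyh fvlrb gcjk
Hunk 3: at line 8 remove [arzyh] add [msfsh,rkllt,yqil] -> 14 lines: xlr nmahj dog ectfk vdfp rglt yugye gcb fjc msfsh rkllt yqil fvlrb gcjk
Hunk 4: at line 8 remove [fjc,msfsh,rkllt] add [qpbgq,neq] -> 13 lines: xlr nmahj dog ectfk vdfp rglt yugye gcb qpbgq neq yqil fvlrb gcjk
Hunk 5: at line 5 remove [yugye,gcb] add [vqt,uurb,dthrz] -> 14 lines: xlr nmahj dog ectfk vdfp rglt vqt uurb dthrz qpbgq neq yqil fvlrb gcjk
Hunk 6: at line 2 remove [ectfk] add [llt,ckk] -> 15 lines: xlr nmahj dog llt ckk vdfp rglt vqt uurb dthrz qpbgq neq yqil fvlrb gcjk
Hunk 7: at line 12 remove [yqil,fvlrb] add [rnadx,hzk,pve] -> 16 lines: xlr nmahj dog llt ckk vdfp rglt vqt uurb dthrz qpbgq neq rnadx hzk pve gcjk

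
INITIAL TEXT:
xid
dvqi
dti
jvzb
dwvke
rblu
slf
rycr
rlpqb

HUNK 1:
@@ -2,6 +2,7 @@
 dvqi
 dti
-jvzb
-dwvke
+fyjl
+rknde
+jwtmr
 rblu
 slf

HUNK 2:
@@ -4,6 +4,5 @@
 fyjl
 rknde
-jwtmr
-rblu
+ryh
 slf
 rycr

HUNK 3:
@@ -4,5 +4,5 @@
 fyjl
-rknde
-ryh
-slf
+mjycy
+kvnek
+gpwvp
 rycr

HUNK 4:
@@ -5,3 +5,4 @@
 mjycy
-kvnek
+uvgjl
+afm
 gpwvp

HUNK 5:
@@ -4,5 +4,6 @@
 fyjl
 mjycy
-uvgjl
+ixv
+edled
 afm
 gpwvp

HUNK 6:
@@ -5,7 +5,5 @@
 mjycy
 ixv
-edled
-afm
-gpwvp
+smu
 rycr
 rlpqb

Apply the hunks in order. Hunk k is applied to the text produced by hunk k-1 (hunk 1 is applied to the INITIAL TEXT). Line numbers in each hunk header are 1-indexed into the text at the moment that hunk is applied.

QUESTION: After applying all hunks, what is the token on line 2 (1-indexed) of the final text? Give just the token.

Hunk 1: at line 2 remove [jvzb,dwvke] add [fyjl,rknde,jwtmr] -> 10 lines: xid dvqi dti fyjl rknde jwtmr rblu slf rycr rlpqb
Hunk 2: at line 4 remove [jwtmr,rblu] add [ryh] -> 9 lines: xid dvqi dti fyjl rknde ryh slf rycr rlpqb
Hunk 3: at line 4 remove [rknde,ryh,slf] add [mjycy,kvnek,gpwvp] -> 9 lines: xid dvqi dti fyjl mjycy kvnek gpwvp rycr rlpqb
Hunk 4: at line 5 remove [kvnek] add [uvgjl,afm] -> 10 lines: xid dvqi dti fyjl mjycy uvgjl afm gpwvp rycr rlpqb
Hunk 5: at line 4 remove [uvgjl] add [ixv,edled] -> 11 lines: xid dvqi dti fyjl mjycy ixv edled afm gpwvp rycr rlpqb
Hunk 6: at line 5 remove [edled,afm,gpwvp] add [smu] -> 9 lines: xid dvqi dti fyjl mjycy ixv smu rycr rlpqb
Final line 2: dvqi

Answer: dvqi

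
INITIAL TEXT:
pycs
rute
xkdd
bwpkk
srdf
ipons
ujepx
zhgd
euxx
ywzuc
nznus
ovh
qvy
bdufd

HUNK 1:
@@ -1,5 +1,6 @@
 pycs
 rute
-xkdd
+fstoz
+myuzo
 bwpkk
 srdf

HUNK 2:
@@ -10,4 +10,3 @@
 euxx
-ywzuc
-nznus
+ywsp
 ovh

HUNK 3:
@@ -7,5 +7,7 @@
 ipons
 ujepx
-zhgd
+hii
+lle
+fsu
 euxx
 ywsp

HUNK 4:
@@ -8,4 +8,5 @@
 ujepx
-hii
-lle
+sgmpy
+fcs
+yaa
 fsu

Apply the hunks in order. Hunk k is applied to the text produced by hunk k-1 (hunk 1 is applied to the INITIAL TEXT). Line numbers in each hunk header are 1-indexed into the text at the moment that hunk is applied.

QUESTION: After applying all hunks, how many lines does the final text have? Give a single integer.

Hunk 1: at line 1 remove [xkdd] add [fstoz,myuzo] -> 15 lines: pycs rute fstoz myuzo bwpkk srdf ipons ujepx zhgd euxx ywzuc nznus ovh qvy bdufd
Hunk 2: at line 10 remove [ywzuc,nznus] add [ywsp] -> 14 lines: pycs rute fstoz myuzo bwpkk srdf ipons ujepx zhgd euxx ywsp ovh qvy bdufd
Hunk 3: at line 7 remove [zhgd] add [hii,lle,fsu] -> 16 lines: pycs rute fstoz myuzo bwpkk srdf ipons ujepx hii lle fsu euxx ywsp ovh qvy bdufd
Hunk 4: at line 8 remove [hii,lle] add [sgmpy,fcs,yaa] -> 17 lines: pycs rute fstoz myuzo bwpkk srdf ipons ujepx sgmpy fcs yaa fsu euxx ywsp ovh qvy bdufd
Final line count: 17

Answer: 17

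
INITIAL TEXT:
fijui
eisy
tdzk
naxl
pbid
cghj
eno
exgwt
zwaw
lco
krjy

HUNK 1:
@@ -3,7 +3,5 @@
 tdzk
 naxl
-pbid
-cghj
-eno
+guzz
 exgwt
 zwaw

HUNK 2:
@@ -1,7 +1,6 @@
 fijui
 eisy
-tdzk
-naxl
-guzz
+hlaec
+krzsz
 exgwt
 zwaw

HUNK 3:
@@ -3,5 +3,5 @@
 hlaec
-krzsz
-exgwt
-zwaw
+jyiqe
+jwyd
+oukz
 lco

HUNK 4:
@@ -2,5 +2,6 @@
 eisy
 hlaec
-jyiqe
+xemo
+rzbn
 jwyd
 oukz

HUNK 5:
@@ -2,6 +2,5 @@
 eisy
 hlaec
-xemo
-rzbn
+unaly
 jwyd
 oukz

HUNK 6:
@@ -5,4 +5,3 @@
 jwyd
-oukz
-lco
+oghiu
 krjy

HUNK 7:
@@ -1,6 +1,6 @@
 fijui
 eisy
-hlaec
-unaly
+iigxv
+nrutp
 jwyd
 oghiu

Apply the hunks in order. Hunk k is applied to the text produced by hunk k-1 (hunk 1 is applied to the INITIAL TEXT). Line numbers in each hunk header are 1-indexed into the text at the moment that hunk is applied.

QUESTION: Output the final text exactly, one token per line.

Hunk 1: at line 3 remove [pbid,cghj,eno] add [guzz] -> 9 lines: fijui eisy tdzk naxl guzz exgwt zwaw lco krjy
Hunk 2: at line 1 remove [tdzk,naxl,guzz] add [hlaec,krzsz] -> 8 lines: fijui eisy hlaec krzsz exgwt zwaw lco krjy
Hunk 3: at line 3 remove [krzsz,exgwt,zwaw] add [jyiqe,jwyd,oukz] -> 8 lines: fijui eisy hlaec jyiqe jwyd oukz lco krjy
Hunk 4: at line 2 remove [jyiqe] add [xemo,rzbn] -> 9 lines: fijui eisy hlaec xemo rzbn jwyd oukz lco krjy
Hunk 5: at line 2 remove [xemo,rzbn] add [unaly] -> 8 lines: fijui eisy hlaec unaly jwyd oukz lco krjy
Hunk 6: at line 5 remove [oukz,lco] add [oghiu] -> 7 lines: fijui eisy hlaec unaly jwyd oghiu krjy
Hunk 7: at line 1 remove [hlaec,unaly] add [iigxv,nrutp] -> 7 lines: fijui eisy iigxv nrutp jwyd oghiu krjy

Answer: fijui
eisy
iigxv
nrutp
jwyd
oghiu
krjy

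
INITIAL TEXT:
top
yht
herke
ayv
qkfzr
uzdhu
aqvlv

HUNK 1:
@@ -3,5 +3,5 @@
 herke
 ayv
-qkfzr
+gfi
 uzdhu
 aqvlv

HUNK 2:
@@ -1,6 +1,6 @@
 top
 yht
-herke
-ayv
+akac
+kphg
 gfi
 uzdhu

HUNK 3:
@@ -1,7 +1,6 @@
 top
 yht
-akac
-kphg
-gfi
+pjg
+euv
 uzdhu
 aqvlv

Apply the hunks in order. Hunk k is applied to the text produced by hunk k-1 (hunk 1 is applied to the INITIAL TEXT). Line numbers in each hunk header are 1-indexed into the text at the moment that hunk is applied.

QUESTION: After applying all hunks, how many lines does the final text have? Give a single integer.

Hunk 1: at line 3 remove [qkfzr] add [gfi] -> 7 lines: top yht herke ayv gfi uzdhu aqvlv
Hunk 2: at line 1 remove [herke,ayv] add [akac,kphg] -> 7 lines: top yht akac kphg gfi uzdhu aqvlv
Hunk 3: at line 1 remove [akac,kphg,gfi] add [pjg,euv] -> 6 lines: top yht pjg euv uzdhu aqvlv
Final line count: 6

Answer: 6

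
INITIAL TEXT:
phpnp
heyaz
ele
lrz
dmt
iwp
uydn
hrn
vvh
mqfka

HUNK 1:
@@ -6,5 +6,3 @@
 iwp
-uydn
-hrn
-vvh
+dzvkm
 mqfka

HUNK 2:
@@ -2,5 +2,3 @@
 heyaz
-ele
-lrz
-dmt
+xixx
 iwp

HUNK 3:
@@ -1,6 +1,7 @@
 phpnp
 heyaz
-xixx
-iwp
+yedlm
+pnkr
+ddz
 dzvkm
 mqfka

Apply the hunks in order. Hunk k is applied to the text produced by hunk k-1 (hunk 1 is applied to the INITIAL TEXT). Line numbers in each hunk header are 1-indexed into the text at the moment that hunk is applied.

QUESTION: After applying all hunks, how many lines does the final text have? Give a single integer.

Answer: 7

Derivation:
Hunk 1: at line 6 remove [uydn,hrn,vvh] add [dzvkm] -> 8 lines: phpnp heyaz ele lrz dmt iwp dzvkm mqfka
Hunk 2: at line 2 remove [ele,lrz,dmt] add [xixx] -> 6 lines: phpnp heyaz xixx iwp dzvkm mqfka
Hunk 3: at line 1 remove [xixx,iwp] add [yedlm,pnkr,ddz] -> 7 lines: phpnp heyaz yedlm pnkr ddz dzvkm mqfka
Final line count: 7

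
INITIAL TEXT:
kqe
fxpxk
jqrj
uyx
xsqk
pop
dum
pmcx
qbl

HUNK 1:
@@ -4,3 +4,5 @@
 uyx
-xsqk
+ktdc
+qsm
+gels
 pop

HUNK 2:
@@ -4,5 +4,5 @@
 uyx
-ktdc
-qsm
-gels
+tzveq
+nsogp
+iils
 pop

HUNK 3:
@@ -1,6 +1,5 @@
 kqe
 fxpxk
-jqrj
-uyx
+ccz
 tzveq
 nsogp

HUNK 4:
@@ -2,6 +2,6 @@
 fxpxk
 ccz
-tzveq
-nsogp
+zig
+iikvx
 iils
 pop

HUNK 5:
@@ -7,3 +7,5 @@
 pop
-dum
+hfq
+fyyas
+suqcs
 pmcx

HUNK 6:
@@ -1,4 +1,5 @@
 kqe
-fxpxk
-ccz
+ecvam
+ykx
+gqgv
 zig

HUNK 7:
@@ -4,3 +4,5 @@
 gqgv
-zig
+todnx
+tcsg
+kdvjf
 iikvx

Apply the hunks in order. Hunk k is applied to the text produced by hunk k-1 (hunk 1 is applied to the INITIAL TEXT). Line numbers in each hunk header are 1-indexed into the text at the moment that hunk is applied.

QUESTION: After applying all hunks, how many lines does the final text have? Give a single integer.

Answer: 15

Derivation:
Hunk 1: at line 4 remove [xsqk] add [ktdc,qsm,gels] -> 11 lines: kqe fxpxk jqrj uyx ktdc qsm gels pop dum pmcx qbl
Hunk 2: at line 4 remove [ktdc,qsm,gels] add [tzveq,nsogp,iils] -> 11 lines: kqe fxpxk jqrj uyx tzveq nsogp iils pop dum pmcx qbl
Hunk 3: at line 1 remove [jqrj,uyx] add [ccz] -> 10 lines: kqe fxpxk ccz tzveq nsogp iils pop dum pmcx qbl
Hunk 4: at line 2 remove [tzveq,nsogp] add [zig,iikvx] -> 10 lines: kqe fxpxk ccz zig iikvx iils pop dum pmcx qbl
Hunk 5: at line 7 remove [dum] add [hfq,fyyas,suqcs] -> 12 lines: kqe fxpxk ccz zig iikvx iils pop hfq fyyas suqcs pmcx qbl
Hunk 6: at line 1 remove [fxpxk,ccz] add [ecvam,ykx,gqgv] -> 13 lines: kqe ecvam ykx gqgv zig iikvx iils pop hfq fyyas suqcs pmcx qbl
Hunk 7: at line 4 remove [zig] add [todnx,tcsg,kdvjf] -> 15 lines: kqe ecvam ykx gqgv todnx tcsg kdvjf iikvx iils pop hfq fyyas suqcs pmcx qbl
Final line count: 15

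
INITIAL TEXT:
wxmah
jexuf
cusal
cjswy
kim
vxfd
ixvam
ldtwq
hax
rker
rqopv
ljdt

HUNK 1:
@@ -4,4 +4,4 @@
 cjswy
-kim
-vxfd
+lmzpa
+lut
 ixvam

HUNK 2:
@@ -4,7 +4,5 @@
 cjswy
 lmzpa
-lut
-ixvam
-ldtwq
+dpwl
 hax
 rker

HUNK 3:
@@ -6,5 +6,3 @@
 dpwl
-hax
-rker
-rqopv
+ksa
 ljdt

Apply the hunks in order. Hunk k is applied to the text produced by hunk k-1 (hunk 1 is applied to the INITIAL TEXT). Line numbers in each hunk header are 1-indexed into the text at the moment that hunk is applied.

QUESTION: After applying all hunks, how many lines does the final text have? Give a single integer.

Hunk 1: at line 4 remove [kim,vxfd] add [lmzpa,lut] -> 12 lines: wxmah jexuf cusal cjswy lmzpa lut ixvam ldtwq hax rker rqopv ljdt
Hunk 2: at line 4 remove [lut,ixvam,ldtwq] add [dpwl] -> 10 lines: wxmah jexuf cusal cjswy lmzpa dpwl hax rker rqopv ljdt
Hunk 3: at line 6 remove [hax,rker,rqopv] add [ksa] -> 8 lines: wxmah jexuf cusal cjswy lmzpa dpwl ksa ljdt
Final line count: 8

Answer: 8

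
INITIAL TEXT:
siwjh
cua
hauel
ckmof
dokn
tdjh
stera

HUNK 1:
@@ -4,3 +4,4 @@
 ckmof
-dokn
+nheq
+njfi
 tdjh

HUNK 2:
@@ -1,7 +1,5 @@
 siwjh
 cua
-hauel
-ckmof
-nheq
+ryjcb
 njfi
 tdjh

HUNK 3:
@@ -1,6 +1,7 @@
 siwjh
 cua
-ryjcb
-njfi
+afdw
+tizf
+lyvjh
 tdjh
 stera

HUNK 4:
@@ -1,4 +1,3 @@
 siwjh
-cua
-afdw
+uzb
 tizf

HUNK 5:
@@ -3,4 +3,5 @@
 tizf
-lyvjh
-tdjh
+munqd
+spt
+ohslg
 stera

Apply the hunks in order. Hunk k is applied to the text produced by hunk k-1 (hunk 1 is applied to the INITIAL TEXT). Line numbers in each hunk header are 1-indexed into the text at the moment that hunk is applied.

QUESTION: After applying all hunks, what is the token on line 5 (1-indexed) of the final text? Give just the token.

Hunk 1: at line 4 remove [dokn] add [nheq,njfi] -> 8 lines: siwjh cua hauel ckmof nheq njfi tdjh stera
Hunk 2: at line 1 remove [hauel,ckmof,nheq] add [ryjcb] -> 6 lines: siwjh cua ryjcb njfi tdjh stera
Hunk 3: at line 1 remove [ryjcb,njfi] add [afdw,tizf,lyvjh] -> 7 lines: siwjh cua afdw tizf lyvjh tdjh stera
Hunk 4: at line 1 remove [cua,afdw] add [uzb] -> 6 lines: siwjh uzb tizf lyvjh tdjh stera
Hunk 5: at line 3 remove [lyvjh,tdjh] add [munqd,spt,ohslg] -> 7 lines: siwjh uzb tizf munqd spt ohslg stera
Final line 5: spt

Answer: spt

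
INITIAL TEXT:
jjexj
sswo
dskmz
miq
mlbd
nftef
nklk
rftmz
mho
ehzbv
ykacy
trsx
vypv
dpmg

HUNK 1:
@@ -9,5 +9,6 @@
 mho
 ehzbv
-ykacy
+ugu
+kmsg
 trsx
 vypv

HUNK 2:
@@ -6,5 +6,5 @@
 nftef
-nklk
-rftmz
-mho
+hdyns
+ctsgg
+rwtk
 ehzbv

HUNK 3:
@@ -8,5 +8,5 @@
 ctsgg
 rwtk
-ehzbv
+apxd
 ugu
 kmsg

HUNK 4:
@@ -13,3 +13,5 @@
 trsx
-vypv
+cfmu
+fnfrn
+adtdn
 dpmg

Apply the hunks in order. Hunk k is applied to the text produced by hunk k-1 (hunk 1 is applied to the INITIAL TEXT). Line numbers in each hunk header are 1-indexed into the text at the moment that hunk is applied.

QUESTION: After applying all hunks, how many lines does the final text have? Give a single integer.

Hunk 1: at line 9 remove [ykacy] add [ugu,kmsg] -> 15 lines: jjexj sswo dskmz miq mlbd nftef nklk rftmz mho ehzbv ugu kmsg trsx vypv dpmg
Hunk 2: at line 6 remove [nklk,rftmz,mho] add [hdyns,ctsgg,rwtk] -> 15 lines: jjexj sswo dskmz miq mlbd nftef hdyns ctsgg rwtk ehzbv ugu kmsg trsx vypv dpmg
Hunk 3: at line 8 remove [ehzbv] add [apxd] -> 15 lines: jjexj sswo dskmz miq mlbd nftef hdyns ctsgg rwtk apxd ugu kmsg trsx vypv dpmg
Hunk 4: at line 13 remove [vypv] add [cfmu,fnfrn,adtdn] -> 17 lines: jjexj sswo dskmz miq mlbd nftef hdyns ctsgg rwtk apxd ugu kmsg trsx cfmu fnfrn adtdn dpmg
Final line count: 17

Answer: 17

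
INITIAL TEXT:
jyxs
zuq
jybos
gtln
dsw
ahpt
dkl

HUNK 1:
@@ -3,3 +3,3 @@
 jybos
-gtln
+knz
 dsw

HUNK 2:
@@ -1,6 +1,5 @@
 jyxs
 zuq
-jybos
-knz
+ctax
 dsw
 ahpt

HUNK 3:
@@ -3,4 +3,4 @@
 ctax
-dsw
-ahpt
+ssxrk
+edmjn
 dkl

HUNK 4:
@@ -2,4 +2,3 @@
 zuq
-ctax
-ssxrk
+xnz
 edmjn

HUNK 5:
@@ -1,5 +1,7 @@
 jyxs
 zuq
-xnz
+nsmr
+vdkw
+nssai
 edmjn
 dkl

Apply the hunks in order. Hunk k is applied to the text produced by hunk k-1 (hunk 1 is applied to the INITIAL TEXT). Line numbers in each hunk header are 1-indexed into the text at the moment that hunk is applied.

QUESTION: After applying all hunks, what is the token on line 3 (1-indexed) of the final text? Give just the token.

Hunk 1: at line 3 remove [gtln] add [knz] -> 7 lines: jyxs zuq jybos knz dsw ahpt dkl
Hunk 2: at line 1 remove [jybos,knz] add [ctax] -> 6 lines: jyxs zuq ctax dsw ahpt dkl
Hunk 3: at line 3 remove [dsw,ahpt] add [ssxrk,edmjn] -> 6 lines: jyxs zuq ctax ssxrk edmjn dkl
Hunk 4: at line 2 remove [ctax,ssxrk] add [xnz] -> 5 lines: jyxs zuq xnz edmjn dkl
Hunk 5: at line 1 remove [xnz] add [nsmr,vdkw,nssai] -> 7 lines: jyxs zuq nsmr vdkw nssai edmjn dkl
Final line 3: nsmr

Answer: nsmr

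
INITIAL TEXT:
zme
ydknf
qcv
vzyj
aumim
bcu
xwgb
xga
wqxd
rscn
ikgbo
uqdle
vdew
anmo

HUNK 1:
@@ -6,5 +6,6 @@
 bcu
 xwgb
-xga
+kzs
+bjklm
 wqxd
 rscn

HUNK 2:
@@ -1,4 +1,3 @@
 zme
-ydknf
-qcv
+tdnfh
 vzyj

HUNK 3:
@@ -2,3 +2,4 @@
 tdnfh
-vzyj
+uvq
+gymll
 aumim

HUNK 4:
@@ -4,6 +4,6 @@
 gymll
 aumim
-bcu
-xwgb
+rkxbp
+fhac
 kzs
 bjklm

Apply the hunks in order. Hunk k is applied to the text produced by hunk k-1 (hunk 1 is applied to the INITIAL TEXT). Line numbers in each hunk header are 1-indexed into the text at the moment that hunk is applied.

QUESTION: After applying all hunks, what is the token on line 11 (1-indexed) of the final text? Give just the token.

Hunk 1: at line 6 remove [xga] add [kzs,bjklm] -> 15 lines: zme ydknf qcv vzyj aumim bcu xwgb kzs bjklm wqxd rscn ikgbo uqdle vdew anmo
Hunk 2: at line 1 remove [ydknf,qcv] add [tdnfh] -> 14 lines: zme tdnfh vzyj aumim bcu xwgb kzs bjklm wqxd rscn ikgbo uqdle vdew anmo
Hunk 3: at line 2 remove [vzyj] add [uvq,gymll] -> 15 lines: zme tdnfh uvq gymll aumim bcu xwgb kzs bjklm wqxd rscn ikgbo uqdle vdew anmo
Hunk 4: at line 4 remove [bcu,xwgb] add [rkxbp,fhac] -> 15 lines: zme tdnfh uvq gymll aumim rkxbp fhac kzs bjklm wqxd rscn ikgbo uqdle vdew anmo
Final line 11: rscn

Answer: rscn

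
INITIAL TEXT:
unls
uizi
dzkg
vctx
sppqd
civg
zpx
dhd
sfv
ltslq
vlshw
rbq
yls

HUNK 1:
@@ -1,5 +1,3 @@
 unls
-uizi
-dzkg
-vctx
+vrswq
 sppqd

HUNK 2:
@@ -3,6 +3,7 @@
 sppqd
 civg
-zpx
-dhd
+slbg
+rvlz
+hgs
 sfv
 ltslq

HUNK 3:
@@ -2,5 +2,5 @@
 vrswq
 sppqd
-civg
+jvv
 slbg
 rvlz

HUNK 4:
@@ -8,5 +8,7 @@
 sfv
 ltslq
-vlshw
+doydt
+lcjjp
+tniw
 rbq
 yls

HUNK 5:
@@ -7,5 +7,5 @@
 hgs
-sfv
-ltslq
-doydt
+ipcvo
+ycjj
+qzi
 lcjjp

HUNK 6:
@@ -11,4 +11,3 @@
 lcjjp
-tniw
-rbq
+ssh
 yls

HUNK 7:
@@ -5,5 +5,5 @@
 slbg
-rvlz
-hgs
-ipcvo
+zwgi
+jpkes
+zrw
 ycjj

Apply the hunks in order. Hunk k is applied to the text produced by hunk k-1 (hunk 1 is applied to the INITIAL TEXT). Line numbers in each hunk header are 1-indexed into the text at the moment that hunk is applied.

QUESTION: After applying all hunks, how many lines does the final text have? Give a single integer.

Answer: 13

Derivation:
Hunk 1: at line 1 remove [uizi,dzkg,vctx] add [vrswq] -> 11 lines: unls vrswq sppqd civg zpx dhd sfv ltslq vlshw rbq yls
Hunk 2: at line 3 remove [zpx,dhd] add [slbg,rvlz,hgs] -> 12 lines: unls vrswq sppqd civg slbg rvlz hgs sfv ltslq vlshw rbq yls
Hunk 3: at line 2 remove [civg] add [jvv] -> 12 lines: unls vrswq sppqd jvv slbg rvlz hgs sfv ltslq vlshw rbq yls
Hunk 4: at line 8 remove [vlshw] add [doydt,lcjjp,tniw] -> 14 lines: unls vrswq sppqd jvv slbg rvlz hgs sfv ltslq doydt lcjjp tniw rbq yls
Hunk 5: at line 7 remove [sfv,ltslq,doydt] add [ipcvo,ycjj,qzi] -> 14 lines: unls vrswq sppqd jvv slbg rvlz hgs ipcvo ycjj qzi lcjjp tniw rbq yls
Hunk 6: at line 11 remove [tniw,rbq] add [ssh] -> 13 lines: unls vrswq sppqd jvv slbg rvlz hgs ipcvo ycjj qzi lcjjp ssh yls
Hunk 7: at line 5 remove [rvlz,hgs,ipcvo] add [zwgi,jpkes,zrw] -> 13 lines: unls vrswq sppqd jvv slbg zwgi jpkes zrw ycjj qzi lcjjp ssh yls
Final line count: 13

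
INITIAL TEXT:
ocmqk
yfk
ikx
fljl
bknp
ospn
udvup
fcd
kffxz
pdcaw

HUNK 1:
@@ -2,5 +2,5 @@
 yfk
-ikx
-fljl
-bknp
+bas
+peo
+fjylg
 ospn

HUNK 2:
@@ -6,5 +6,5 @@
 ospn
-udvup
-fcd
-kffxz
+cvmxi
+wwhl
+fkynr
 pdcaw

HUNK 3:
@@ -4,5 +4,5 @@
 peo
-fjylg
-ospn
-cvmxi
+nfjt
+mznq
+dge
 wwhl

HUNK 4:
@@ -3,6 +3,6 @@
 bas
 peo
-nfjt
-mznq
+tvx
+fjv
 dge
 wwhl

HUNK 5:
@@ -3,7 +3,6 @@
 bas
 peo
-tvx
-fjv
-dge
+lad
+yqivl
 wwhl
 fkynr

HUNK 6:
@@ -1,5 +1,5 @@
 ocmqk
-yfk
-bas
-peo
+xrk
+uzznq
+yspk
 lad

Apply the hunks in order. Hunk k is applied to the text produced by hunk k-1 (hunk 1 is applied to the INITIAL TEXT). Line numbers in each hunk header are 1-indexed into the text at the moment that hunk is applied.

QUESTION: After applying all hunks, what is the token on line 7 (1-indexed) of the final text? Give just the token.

Hunk 1: at line 2 remove [ikx,fljl,bknp] add [bas,peo,fjylg] -> 10 lines: ocmqk yfk bas peo fjylg ospn udvup fcd kffxz pdcaw
Hunk 2: at line 6 remove [udvup,fcd,kffxz] add [cvmxi,wwhl,fkynr] -> 10 lines: ocmqk yfk bas peo fjylg ospn cvmxi wwhl fkynr pdcaw
Hunk 3: at line 4 remove [fjylg,ospn,cvmxi] add [nfjt,mznq,dge] -> 10 lines: ocmqk yfk bas peo nfjt mznq dge wwhl fkynr pdcaw
Hunk 4: at line 3 remove [nfjt,mznq] add [tvx,fjv] -> 10 lines: ocmqk yfk bas peo tvx fjv dge wwhl fkynr pdcaw
Hunk 5: at line 3 remove [tvx,fjv,dge] add [lad,yqivl] -> 9 lines: ocmqk yfk bas peo lad yqivl wwhl fkynr pdcaw
Hunk 6: at line 1 remove [yfk,bas,peo] add [xrk,uzznq,yspk] -> 9 lines: ocmqk xrk uzznq yspk lad yqivl wwhl fkynr pdcaw
Final line 7: wwhl

Answer: wwhl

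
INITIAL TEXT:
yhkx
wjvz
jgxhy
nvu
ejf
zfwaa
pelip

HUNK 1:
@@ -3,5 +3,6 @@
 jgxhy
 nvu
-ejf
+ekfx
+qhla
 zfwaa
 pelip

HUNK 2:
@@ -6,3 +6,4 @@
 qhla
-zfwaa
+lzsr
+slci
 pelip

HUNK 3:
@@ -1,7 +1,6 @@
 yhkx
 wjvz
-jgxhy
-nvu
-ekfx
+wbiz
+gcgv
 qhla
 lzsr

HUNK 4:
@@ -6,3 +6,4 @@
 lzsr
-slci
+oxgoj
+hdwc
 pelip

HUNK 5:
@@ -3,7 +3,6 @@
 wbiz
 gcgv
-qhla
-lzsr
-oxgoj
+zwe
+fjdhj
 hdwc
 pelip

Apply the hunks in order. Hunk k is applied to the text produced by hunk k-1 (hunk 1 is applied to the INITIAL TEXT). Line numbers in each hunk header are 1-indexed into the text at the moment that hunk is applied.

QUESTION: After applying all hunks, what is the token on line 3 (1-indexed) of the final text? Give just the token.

Answer: wbiz

Derivation:
Hunk 1: at line 3 remove [ejf] add [ekfx,qhla] -> 8 lines: yhkx wjvz jgxhy nvu ekfx qhla zfwaa pelip
Hunk 2: at line 6 remove [zfwaa] add [lzsr,slci] -> 9 lines: yhkx wjvz jgxhy nvu ekfx qhla lzsr slci pelip
Hunk 3: at line 1 remove [jgxhy,nvu,ekfx] add [wbiz,gcgv] -> 8 lines: yhkx wjvz wbiz gcgv qhla lzsr slci pelip
Hunk 4: at line 6 remove [slci] add [oxgoj,hdwc] -> 9 lines: yhkx wjvz wbiz gcgv qhla lzsr oxgoj hdwc pelip
Hunk 5: at line 3 remove [qhla,lzsr,oxgoj] add [zwe,fjdhj] -> 8 lines: yhkx wjvz wbiz gcgv zwe fjdhj hdwc pelip
Final line 3: wbiz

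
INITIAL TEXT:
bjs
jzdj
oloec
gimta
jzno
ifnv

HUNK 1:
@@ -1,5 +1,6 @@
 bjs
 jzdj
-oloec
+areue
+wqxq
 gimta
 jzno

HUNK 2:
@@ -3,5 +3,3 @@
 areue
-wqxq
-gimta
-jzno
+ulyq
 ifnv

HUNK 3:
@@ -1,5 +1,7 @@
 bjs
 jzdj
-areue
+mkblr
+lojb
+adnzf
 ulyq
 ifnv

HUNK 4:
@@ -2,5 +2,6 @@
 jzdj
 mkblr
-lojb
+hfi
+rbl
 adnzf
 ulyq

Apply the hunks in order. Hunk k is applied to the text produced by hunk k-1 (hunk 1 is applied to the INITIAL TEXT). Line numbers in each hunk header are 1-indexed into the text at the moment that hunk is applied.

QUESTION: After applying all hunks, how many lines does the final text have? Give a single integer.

Answer: 8

Derivation:
Hunk 1: at line 1 remove [oloec] add [areue,wqxq] -> 7 lines: bjs jzdj areue wqxq gimta jzno ifnv
Hunk 2: at line 3 remove [wqxq,gimta,jzno] add [ulyq] -> 5 lines: bjs jzdj areue ulyq ifnv
Hunk 3: at line 1 remove [areue] add [mkblr,lojb,adnzf] -> 7 lines: bjs jzdj mkblr lojb adnzf ulyq ifnv
Hunk 4: at line 2 remove [lojb] add [hfi,rbl] -> 8 lines: bjs jzdj mkblr hfi rbl adnzf ulyq ifnv
Final line count: 8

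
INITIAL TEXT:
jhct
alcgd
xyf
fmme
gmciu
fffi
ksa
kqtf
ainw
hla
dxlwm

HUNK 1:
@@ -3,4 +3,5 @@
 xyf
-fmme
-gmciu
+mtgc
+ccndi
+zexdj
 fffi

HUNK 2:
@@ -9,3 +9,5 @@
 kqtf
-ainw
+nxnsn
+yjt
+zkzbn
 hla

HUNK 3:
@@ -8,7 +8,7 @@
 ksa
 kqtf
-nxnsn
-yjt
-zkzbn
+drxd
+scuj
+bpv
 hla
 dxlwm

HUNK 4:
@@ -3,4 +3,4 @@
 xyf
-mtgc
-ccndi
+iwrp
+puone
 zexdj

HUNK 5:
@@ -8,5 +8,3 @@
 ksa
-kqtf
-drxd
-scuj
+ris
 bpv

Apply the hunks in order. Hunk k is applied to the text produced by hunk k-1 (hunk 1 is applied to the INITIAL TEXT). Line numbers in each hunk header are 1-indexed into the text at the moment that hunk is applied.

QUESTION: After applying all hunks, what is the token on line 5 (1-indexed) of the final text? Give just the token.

Answer: puone

Derivation:
Hunk 1: at line 3 remove [fmme,gmciu] add [mtgc,ccndi,zexdj] -> 12 lines: jhct alcgd xyf mtgc ccndi zexdj fffi ksa kqtf ainw hla dxlwm
Hunk 2: at line 9 remove [ainw] add [nxnsn,yjt,zkzbn] -> 14 lines: jhct alcgd xyf mtgc ccndi zexdj fffi ksa kqtf nxnsn yjt zkzbn hla dxlwm
Hunk 3: at line 8 remove [nxnsn,yjt,zkzbn] add [drxd,scuj,bpv] -> 14 lines: jhct alcgd xyf mtgc ccndi zexdj fffi ksa kqtf drxd scuj bpv hla dxlwm
Hunk 4: at line 3 remove [mtgc,ccndi] add [iwrp,puone] -> 14 lines: jhct alcgd xyf iwrp puone zexdj fffi ksa kqtf drxd scuj bpv hla dxlwm
Hunk 5: at line 8 remove [kqtf,drxd,scuj] add [ris] -> 12 lines: jhct alcgd xyf iwrp puone zexdj fffi ksa ris bpv hla dxlwm
Final line 5: puone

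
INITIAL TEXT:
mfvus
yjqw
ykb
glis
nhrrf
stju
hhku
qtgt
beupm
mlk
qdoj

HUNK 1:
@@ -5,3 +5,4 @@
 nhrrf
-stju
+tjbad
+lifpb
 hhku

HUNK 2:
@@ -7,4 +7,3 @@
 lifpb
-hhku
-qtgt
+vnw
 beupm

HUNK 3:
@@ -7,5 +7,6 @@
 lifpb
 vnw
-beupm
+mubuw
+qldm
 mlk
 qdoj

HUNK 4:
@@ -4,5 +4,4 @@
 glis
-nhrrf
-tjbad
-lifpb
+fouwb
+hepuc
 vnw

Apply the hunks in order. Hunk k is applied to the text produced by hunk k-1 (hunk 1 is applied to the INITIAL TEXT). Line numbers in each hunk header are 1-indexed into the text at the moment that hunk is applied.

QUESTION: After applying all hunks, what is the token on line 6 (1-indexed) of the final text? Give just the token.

Hunk 1: at line 5 remove [stju] add [tjbad,lifpb] -> 12 lines: mfvus yjqw ykb glis nhrrf tjbad lifpb hhku qtgt beupm mlk qdoj
Hunk 2: at line 7 remove [hhku,qtgt] add [vnw] -> 11 lines: mfvus yjqw ykb glis nhrrf tjbad lifpb vnw beupm mlk qdoj
Hunk 3: at line 7 remove [beupm] add [mubuw,qldm] -> 12 lines: mfvus yjqw ykb glis nhrrf tjbad lifpb vnw mubuw qldm mlk qdoj
Hunk 4: at line 4 remove [nhrrf,tjbad,lifpb] add [fouwb,hepuc] -> 11 lines: mfvus yjqw ykb glis fouwb hepuc vnw mubuw qldm mlk qdoj
Final line 6: hepuc

Answer: hepuc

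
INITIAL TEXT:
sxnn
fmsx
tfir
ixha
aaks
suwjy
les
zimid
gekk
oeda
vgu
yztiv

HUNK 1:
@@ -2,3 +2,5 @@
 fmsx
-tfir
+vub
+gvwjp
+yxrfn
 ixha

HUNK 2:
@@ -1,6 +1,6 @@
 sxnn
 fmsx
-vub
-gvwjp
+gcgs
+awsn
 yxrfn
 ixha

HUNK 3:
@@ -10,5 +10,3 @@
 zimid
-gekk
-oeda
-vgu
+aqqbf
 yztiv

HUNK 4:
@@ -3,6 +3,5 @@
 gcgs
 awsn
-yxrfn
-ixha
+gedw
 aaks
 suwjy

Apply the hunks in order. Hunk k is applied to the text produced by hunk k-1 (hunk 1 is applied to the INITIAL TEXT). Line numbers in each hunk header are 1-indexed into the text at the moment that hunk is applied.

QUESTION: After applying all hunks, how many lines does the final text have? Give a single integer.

Hunk 1: at line 2 remove [tfir] add [vub,gvwjp,yxrfn] -> 14 lines: sxnn fmsx vub gvwjp yxrfn ixha aaks suwjy les zimid gekk oeda vgu yztiv
Hunk 2: at line 1 remove [vub,gvwjp] add [gcgs,awsn] -> 14 lines: sxnn fmsx gcgs awsn yxrfn ixha aaks suwjy les zimid gekk oeda vgu yztiv
Hunk 3: at line 10 remove [gekk,oeda,vgu] add [aqqbf] -> 12 lines: sxnn fmsx gcgs awsn yxrfn ixha aaks suwjy les zimid aqqbf yztiv
Hunk 4: at line 3 remove [yxrfn,ixha] add [gedw] -> 11 lines: sxnn fmsx gcgs awsn gedw aaks suwjy les zimid aqqbf yztiv
Final line count: 11

Answer: 11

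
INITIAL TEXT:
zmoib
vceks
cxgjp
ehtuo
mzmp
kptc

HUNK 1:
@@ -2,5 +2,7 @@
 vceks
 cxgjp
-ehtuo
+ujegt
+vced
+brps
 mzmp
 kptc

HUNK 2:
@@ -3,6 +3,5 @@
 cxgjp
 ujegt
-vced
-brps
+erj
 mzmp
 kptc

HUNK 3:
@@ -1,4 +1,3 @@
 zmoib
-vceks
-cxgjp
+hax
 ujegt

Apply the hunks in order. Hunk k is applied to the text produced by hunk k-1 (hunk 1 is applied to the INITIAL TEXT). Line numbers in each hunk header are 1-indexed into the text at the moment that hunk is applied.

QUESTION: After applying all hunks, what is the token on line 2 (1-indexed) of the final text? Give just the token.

Answer: hax

Derivation:
Hunk 1: at line 2 remove [ehtuo] add [ujegt,vced,brps] -> 8 lines: zmoib vceks cxgjp ujegt vced brps mzmp kptc
Hunk 2: at line 3 remove [vced,brps] add [erj] -> 7 lines: zmoib vceks cxgjp ujegt erj mzmp kptc
Hunk 3: at line 1 remove [vceks,cxgjp] add [hax] -> 6 lines: zmoib hax ujegt erj mzmp kptc
Final line 2: hax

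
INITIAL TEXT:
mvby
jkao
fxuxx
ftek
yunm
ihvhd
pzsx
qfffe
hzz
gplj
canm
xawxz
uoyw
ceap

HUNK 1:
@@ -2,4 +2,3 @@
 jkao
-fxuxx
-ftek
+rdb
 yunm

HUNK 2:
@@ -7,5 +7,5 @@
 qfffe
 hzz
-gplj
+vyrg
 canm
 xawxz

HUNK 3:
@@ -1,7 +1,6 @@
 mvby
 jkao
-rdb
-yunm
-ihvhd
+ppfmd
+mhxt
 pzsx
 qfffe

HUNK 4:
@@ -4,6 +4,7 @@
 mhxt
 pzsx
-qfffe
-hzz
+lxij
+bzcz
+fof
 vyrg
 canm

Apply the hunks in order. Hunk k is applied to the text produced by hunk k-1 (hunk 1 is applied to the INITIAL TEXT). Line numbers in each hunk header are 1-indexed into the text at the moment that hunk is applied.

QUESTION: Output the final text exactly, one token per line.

Hunk 1: at line 2 remove [fxuxx,ftek] add [rdb] -> 13 lines: mvby jkao rdb yunm ihvhd pzsx qfffe hzz gplj canm xawxz uoyw ceap
Hunk 2: at line 7 remove [gplj] add [vyrg] -> 13 lines: mvby jkao rdb yunm ihvhd pzsx qfffe hzz vyrg canm xawxz uoyw ceap
Hunk 3: at line 1 remove [rdb,yunm,ihvhd] add [ppfmd,mhxt] -> 12 lines: mvby jkao ppfmd mhxt pzsx qfffe hzz vyrg canm xawxz uoyw ceap
Hunk 4: at line 4 remove [qfffe,hzz] add [lxij,bzcz,fof] -> 13 lines: mvby jkao ppfmd mhxt pzsx lxij bzcz fof vyrg canm xawxz uoyw ceap

Answer: mvby
jkao
ppfmd
mhxt
pzsx
lxij
bzcz
fof
vyrg
canm
xawxz
uoyw
ceap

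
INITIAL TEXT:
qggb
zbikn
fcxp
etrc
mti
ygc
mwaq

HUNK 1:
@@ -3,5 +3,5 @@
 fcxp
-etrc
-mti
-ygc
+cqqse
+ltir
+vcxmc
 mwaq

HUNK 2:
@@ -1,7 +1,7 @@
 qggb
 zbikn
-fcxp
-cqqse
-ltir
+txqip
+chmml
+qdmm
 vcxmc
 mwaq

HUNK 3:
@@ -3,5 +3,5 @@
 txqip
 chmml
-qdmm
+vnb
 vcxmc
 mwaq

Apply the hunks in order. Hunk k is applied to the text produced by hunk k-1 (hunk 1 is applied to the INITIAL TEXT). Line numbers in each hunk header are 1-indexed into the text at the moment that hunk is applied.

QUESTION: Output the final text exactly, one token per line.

Answer: qggb
zbikn
txqip
chmml
vnb
vcxmc
mwaq

Derivation:
Hunk 1: at line 3 remove [etrc,mti,ygc] add [cqqse,ltir,vcxmc] -> 7 lines: qggb zbikn fcxp cqqse ltir vcxmc mwaq
Hunk 2: at line 1 remove [fcxp,cqqse,ltir] add [txqip,chmml,qdmm] -> 7 lines: qggb zbikn txqip chmml qdmm vcxmc mwaq
Hunk 3: at line 3 remove [qdmm] add [vnb] -> 7 lines: qggb zbikn txqip chmml vnb vcxmc mwaq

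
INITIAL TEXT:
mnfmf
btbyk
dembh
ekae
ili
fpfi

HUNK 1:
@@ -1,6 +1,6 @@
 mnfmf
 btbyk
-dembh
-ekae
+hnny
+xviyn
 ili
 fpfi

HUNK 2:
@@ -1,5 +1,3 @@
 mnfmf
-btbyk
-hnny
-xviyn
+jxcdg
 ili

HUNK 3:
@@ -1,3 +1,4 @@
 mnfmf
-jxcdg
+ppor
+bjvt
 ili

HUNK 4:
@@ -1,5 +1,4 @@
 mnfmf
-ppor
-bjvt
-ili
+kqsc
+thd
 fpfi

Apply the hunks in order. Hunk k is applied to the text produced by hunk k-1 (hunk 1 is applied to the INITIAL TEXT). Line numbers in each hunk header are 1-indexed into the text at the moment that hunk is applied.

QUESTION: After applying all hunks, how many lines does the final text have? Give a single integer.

Answer: 4

Derivation:
Hunk 1: at line 1 remove [dembh,ekae] add [hnny,xviyn] -> 6 lines: mnfmf btbyk hnny xviyn ili fpfi
Hunk 2: at line 1 remove [btbyk,hnny,xviyn] add [jxcdg] -> 4 lines: mnfmf jxcdg ili fpfi
Hunk 3: at line 1 remove [jxcdg] add [ppor,bjvt] -> 5 lines: mnfmf ppor bjvt ili fpfi
Hunk 4: at line 1 remove [ppor,bjvt,ili] add [kqsc,thd] -> 4 lines: mnfmf kqsc thd fpfi
Final line count: 4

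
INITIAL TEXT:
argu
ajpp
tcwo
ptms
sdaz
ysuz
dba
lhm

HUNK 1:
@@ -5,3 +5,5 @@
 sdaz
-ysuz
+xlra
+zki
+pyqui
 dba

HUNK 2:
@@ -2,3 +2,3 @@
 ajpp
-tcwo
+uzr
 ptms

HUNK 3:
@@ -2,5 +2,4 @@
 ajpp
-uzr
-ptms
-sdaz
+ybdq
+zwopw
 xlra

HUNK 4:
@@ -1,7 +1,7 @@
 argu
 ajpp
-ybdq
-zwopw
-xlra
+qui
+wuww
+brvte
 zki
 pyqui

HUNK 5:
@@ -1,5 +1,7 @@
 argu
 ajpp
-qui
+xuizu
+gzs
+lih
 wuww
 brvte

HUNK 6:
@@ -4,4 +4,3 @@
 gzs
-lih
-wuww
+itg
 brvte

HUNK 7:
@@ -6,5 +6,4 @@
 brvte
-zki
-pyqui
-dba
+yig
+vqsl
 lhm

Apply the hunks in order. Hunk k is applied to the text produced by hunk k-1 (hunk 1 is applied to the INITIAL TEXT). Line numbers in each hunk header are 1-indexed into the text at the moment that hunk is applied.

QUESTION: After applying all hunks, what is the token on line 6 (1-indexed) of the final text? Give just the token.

Hunk 1: at line 5 remove [ysuz] add [xlra,zki,pyqui] -> 10 lines: argu ajpp tcwo ptms sdaz xlra zki pyqui dba lhm
Hunk 2: at line 2 remove [tcwo] add [uzr] -> 10 lines: argu ajpp uzr ptms sdaz xlra zki pyqui dba lhm
Hunk 3: at line 2 remove [uzr,ptms,sdaz] add [ybdq,zwopw] -> 9 lines: argu ajpp ybdq zwopw xlra zki pyqui dba lhm
Hunk 4: at line 1 remove [ybdq,zwopw,xlra] add [qui,wuww,brvte] -> 9 lines: argu ajpp qui wuww brvte zki pyqui dba lhm
Hunk 5: at line 1 remove [qui] add [xuizu,gzs,lih] -> 11 lines: argu ajpp xuizu gzs lih wuww brvte zki pyqui dba lhm
Hunk 6: at line 4 remove [lih,wuww] add [itg] -> 10 lines: argu ajpp xuizu gzs itg brvte zki pyqui dba lhm
Hunk 7: at line 6 remove [zki,pyqui,dba] add [yig,vqsl] -> 9 lines: argu ajpp xuizu gzs itg brvte yig vqsl lhm
Final line 6: brvte

Answer: brvte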